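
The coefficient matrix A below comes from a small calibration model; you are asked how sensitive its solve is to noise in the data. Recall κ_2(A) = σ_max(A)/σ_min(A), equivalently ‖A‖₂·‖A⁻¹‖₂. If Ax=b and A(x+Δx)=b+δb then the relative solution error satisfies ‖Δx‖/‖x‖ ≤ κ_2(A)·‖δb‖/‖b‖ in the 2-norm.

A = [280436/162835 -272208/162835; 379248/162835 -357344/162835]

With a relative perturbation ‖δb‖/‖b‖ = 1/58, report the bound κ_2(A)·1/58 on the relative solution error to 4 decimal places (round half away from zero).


2.4203

M = AᵀA = [306859856/36572741 -292219200/36572741; -292219200/36572741 278333696/36572741]. tr(M)=20179088/1261129, det(M)=16384/1261129
eigenvalues of AᵀA: λ = (tr ± √(tr²−4·det))/2 = 16, 1024/1261129
κ = σ_max/σ_min = 4/(32/1123) = 140.3750
perturbation bound = 140.3750·1/58 = 2.4203


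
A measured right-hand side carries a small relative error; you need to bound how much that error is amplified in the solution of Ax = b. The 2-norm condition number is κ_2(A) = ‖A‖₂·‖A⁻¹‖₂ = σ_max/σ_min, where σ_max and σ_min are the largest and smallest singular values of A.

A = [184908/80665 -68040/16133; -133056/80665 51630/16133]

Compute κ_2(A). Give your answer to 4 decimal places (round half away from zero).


form AᵀA = [2075794704/260273689 -3890164320/260273689; -3890164320/260273689 7295098500/260273689] with trace 32425236/900601 and determinant 129600/900601
eigenvalues of AᵀA: λ = (tr ± √(tr²−4·det))/2 = 36, 3600/900601
κ = σ_max/σ_min = 6/(60/949) = 94.9000

94.9000


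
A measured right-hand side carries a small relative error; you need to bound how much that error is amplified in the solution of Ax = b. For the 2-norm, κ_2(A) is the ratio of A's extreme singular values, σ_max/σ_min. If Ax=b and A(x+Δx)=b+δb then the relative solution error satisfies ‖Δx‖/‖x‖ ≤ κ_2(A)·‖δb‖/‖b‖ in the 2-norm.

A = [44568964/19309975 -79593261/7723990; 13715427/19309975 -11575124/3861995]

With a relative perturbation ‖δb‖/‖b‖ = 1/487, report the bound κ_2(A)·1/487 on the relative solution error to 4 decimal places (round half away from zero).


form AᵀA = [3479208783721/596600215201 -15459618882510/596600215201; -15459618882510/596600215201 274840847163025/2386400860804] with trace 171777324389/1419631684 and determinant 228765625/1419631684
eigenvalues of AᵀA: λ = (tr ± √(tr²−4·det))/2 = 121, 1890625/1419631684
κ = σ_max/σ_min = 11/(1375/37678) = 301.4240
perturbation bound = 301.4240·1/487 = 0.6189

0.6189


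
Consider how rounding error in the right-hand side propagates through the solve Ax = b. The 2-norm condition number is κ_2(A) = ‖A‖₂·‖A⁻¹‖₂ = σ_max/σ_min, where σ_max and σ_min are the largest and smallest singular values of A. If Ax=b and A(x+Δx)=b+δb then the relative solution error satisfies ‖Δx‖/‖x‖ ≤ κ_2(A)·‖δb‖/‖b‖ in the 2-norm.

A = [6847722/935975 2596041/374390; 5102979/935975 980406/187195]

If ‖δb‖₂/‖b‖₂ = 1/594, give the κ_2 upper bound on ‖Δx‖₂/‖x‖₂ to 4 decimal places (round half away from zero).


form AᵀA = [2917267650549/35041968025 555658990551/7008393605; 555658990551/7008393605 423368502921/5606714884] with trace 26460503181/166668100 and determinant 1750329/6666724
char-poly roots: 3969/25 and 11025/6666724
κ = σ_max/σ_min = (63/5)/(105/2582) = 309.8400
worst-case relative error ≤ 309.8400 × 1/594 = 0.5216

0.5216


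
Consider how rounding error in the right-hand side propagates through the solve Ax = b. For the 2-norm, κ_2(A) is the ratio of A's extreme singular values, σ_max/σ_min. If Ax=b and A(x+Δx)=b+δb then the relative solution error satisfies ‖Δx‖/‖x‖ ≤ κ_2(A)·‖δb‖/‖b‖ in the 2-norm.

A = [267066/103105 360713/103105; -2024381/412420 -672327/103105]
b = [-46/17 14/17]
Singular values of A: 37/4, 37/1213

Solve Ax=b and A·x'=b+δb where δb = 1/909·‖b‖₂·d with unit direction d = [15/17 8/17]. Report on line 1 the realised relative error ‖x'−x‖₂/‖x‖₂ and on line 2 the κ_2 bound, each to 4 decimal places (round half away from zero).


from the listed singular values, σ₁ = 37/4, σ_n = 37/1213
condition number: (37/4) ÷ (37/1213) = 303.2500
κ_2(A)·‖δb‖/‖b‖ = 0.3336
solve Ax = b  →  x = [52.3243 -39.5135]
‖b‖ = 2.8284, ‖x‖ = 65.5679
δb = ε·‖b‖·d = [0.0027 0.0015]; solving A·Δx = δb gives ‖Δx‖ = 0.1020
relative error = 0.0016
so the bound overstates the realised error by a factor of ≈ 214.4313 (computed from the unrounded values)

0.0016
0.3336


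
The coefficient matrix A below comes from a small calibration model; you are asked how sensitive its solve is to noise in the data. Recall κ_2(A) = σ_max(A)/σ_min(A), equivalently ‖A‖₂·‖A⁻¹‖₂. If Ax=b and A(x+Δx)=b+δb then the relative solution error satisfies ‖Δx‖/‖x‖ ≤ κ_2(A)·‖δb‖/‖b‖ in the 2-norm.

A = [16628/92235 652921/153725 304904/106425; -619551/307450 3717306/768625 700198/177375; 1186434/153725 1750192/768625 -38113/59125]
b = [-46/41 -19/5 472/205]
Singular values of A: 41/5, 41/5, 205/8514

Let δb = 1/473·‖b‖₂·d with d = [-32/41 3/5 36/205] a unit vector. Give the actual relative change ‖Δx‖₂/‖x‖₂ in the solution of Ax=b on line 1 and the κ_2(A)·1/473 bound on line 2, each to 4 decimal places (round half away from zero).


0.0097
0.7200

from the listed singular values, σ₁ = 41/5, σ_n = 205/8514
condition number: (41/5) ÷ (205/8514) = 340.5600
worst-case relative error ≤ 340.5600 × 1/473 = 0.7200
solve Ax = b  →  x = [-9.2090 22.7358 -33.5180]
‖b‖₂ = 4.5826 and ‖x‖₂ = 41.5353
Δx = A⁻¹·δb where δb = 1/473·4.5826·d; ‖Δx‖ = 0.4024
realised ‖Δx‖/‖x‖ = 0.0097
tightness: 0.0097 against a bound of 0.7200 (unrounded ratio ≈ 0.0135)


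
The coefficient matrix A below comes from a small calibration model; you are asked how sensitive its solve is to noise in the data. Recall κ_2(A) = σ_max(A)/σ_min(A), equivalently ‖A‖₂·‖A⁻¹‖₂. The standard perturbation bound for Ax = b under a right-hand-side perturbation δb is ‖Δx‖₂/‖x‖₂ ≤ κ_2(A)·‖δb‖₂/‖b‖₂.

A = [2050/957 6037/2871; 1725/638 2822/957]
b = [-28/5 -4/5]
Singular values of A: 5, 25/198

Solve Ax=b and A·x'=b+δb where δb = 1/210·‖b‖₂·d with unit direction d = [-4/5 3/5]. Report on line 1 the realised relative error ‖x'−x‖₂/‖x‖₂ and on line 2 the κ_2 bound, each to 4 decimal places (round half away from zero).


0.0067
0.1886

from the listed singular values, σ₁ = 5, σ_n = 25/198
condition number: 5 ÷ (25/198) = 39.6000
perturbation bound = 39.6000·1/210 = 0.1886
solve Ax = b  →  x = [-23.4924 21.2690]
‖b‖₂ = 5.6569 and ‖x‖₂ = 31.6901
Δx = A⁻¹·δb where δb = 1/210·5.6569·d; ‖Δx‖ = 0.2133
dividing the unrounded norms, ‖Δx‖/‖x‖ = 0.0067
realised/bound (from unrounded values) ≈ 0.0357


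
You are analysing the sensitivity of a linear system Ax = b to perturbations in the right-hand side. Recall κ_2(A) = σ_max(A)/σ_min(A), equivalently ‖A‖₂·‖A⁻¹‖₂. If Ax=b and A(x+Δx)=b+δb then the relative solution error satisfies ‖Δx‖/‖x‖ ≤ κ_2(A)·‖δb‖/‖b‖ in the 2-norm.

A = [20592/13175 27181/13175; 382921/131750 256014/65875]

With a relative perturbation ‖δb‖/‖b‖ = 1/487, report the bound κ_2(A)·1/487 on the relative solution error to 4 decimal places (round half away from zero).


form AᵀA = [654088369/60062500 218025423/15015625; 218025423/15015625 290703589/15015625] with trace 72676109/2402500 and determinant 14641/2402500
λ_max, λ_min = (72676109/2402500 ± √5281676119369881/5772006250000)/2 = 121/4, 121/600625
κ = σ_max/σ_min = (11/2)/(11/775) = 387.5000
worst-case relative error ≤ 387.5000 × 1/487 = 0.7957

0.7957


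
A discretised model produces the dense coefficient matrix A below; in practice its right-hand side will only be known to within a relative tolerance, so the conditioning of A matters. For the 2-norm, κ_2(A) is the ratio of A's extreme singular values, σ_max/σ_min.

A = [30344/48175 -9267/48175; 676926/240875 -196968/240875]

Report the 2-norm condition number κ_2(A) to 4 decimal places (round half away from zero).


352.5000

M = AᵀA = [286286596/34515625 -83499528/34515625; -83499528/34515625 24356529/34515625]. tr(M)=497029/55225, det(M)=36/55225
solving λ² − 497029/55225·λ + 36/55225 = 0 gives λ = 9, 4/55225
κ = σ_max/σ_min = 3/(2/235) = 352.5000


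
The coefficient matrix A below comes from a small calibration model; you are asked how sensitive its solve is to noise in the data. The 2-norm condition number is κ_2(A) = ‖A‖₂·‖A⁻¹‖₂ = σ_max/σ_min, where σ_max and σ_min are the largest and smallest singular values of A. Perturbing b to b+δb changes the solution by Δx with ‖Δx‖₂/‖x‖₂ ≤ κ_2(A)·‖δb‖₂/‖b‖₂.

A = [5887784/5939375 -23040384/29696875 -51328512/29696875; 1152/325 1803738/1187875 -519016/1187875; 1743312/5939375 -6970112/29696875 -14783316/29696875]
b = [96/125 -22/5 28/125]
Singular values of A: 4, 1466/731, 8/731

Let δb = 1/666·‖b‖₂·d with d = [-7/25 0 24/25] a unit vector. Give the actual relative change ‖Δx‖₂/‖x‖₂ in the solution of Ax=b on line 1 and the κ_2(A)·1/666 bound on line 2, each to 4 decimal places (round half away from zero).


0.4345
0.5488

from the listed singular values, σ₁ = 4, σ_n = 8/731
κ = σ_max/σ_min = 4/(8/731) = 365.5000
bound on ‖Δx‖/‖x‖: κ·ε = 365.5000·1/666 = 0.5488
solve Ax = b  →  x = [-0.9231 -0.9061 -0.5670]
2-norm of b is 4.4721; of x, 1.4123
with δb = [-0.0019 0.0000 0.0064], A·Δx = δb → ‖Δx‖ = 0.6136
dividing the unrounded norms, ‖Δx‖/‖x‖ = 0.4345
tightness: 0.4345 against a bound of 0.5488 (unrounded ratio ≈ 0.7916)


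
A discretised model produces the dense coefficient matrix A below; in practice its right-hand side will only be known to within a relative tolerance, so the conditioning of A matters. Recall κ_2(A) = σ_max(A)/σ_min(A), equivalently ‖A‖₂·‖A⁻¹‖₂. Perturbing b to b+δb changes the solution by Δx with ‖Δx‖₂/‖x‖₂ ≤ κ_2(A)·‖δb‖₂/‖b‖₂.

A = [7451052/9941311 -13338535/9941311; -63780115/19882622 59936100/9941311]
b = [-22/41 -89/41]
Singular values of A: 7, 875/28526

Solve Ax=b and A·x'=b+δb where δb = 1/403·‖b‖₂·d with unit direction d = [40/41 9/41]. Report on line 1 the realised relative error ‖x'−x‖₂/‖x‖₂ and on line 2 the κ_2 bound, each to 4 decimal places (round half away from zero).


largest singular value 7, smallest 875/28526
condition number: 7 ÷ (875/28526) = 228.2080
worst-case relative error ≤ 228.2080 × 1/403 = 0.5663
solve Ax = b  →  x = [-28.6313 -15.5938]
2-norm of b is 2.2361; of x, 32.6024
Δx = A⁻¹·δb where δb = 1/403·2.2361·d; ‖Δx‖ = 0.1809
relative error = 0.0055
tightness: 0.0055 against a bound of 0.5663 (unrounded ratio ≈ 0.0098)

0.0055
0.5663


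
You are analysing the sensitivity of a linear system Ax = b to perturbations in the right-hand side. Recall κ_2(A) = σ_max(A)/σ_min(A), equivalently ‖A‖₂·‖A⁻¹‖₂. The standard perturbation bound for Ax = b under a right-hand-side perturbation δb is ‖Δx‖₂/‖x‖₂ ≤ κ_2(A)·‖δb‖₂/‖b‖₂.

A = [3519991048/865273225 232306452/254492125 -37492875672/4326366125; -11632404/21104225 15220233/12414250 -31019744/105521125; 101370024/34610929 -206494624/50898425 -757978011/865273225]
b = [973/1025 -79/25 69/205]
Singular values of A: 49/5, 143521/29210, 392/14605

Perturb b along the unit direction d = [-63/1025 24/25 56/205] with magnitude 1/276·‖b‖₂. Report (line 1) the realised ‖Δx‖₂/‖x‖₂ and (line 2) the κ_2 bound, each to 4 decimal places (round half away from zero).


0.0040
1.3229

σ_max = 49/5, σ_min = 392/14605
κ_2(A) = (49/5) / (392/14605) = 365.1250
bound on ‖Δx‖/‖x‖: κ·ε = 365.1250·1/276 = 1.3229
solve Ax = b  →  x = [-86.8879 -52.7786 -46.4559]
‖b‖ = 3.3166, ‖x‖ = 111.7732
Δx = A⁻¹·δb where δb = 1/276·3.3166·d; ‖Δx‖ = 0.4477
dividing the unrounded norms, ‖Δx‖/‖x‖ = 0.0040
realised/bound (from unrounded values) ≈ 0.0030


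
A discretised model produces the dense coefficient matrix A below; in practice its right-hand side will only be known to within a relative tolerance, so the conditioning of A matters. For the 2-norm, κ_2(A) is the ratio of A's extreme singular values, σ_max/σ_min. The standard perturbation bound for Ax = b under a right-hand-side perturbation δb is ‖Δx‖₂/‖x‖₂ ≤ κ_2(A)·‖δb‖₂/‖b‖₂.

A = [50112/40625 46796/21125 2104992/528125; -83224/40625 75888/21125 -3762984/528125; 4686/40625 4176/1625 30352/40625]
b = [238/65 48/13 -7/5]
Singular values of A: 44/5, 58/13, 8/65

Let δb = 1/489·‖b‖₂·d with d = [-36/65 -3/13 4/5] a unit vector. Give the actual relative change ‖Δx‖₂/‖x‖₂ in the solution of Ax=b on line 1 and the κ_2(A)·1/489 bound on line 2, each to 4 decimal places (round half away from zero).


0.0028
0.1462

largest singular value 44/5, smallest 8/65
κ = σ_max/σ_min = (44/5)/(8/65) = 71.5000
κ_2(A)·‖δb‖/‖b‖ = 0.1462
solve Ax = b  →  x = [31.1916 0.7092 -9.1287]
‖b‖ = 5.3852, ‖x‖ = 32.5077
Δx = A⁻¹·δb where δb = 1/489·5.3852·d; ‖Δx‖ = 0.0895
dividing the unrounded norms, ‖Δx‖/‖x‖ = 0.0028
realised/bound (from unrounded values) ≈ 0.0188


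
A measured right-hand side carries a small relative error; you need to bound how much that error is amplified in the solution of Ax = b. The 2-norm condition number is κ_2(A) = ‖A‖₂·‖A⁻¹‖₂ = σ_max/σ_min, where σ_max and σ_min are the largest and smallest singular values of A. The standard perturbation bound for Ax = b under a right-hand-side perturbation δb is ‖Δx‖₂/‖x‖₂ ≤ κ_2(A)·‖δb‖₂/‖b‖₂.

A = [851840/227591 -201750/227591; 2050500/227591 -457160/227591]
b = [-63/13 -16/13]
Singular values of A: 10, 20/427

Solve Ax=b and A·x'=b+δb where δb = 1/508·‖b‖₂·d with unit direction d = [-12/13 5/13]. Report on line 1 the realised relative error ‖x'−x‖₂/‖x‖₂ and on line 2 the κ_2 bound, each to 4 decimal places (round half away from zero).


σ_max = 10, σ_min = 20/427
κ = σ_max/σ_min = 10/(20/427) = 213.5000
bound on ‖Δx‖/‖x‖: κ·ε = 213.5000·1/508 = 0.4203
solve Ax = b  →  x = [18.4537 83.3829]
‖b‖₂ = 5.0000 and ‖x‖₂ = 85.4005
Δx = A⁻¹·δb where δb = 1/508·5.0000·d; ‖Δx‖ = 0.2101
dividing the unrounded norms, ‖Δx‖/‖x‖ = 0.0025
tightness: 0.0025 against a bound of 0.4203 (unrounded ratio ≈ 0.0059)

0.0025
0.4203


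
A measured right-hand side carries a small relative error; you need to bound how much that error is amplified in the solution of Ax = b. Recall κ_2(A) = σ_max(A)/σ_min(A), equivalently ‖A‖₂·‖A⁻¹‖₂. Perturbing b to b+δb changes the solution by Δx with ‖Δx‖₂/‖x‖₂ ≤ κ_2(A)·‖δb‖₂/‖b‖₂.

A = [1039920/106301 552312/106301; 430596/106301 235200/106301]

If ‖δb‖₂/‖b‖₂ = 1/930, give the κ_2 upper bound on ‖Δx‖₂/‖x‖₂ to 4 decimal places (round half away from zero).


0.2586

form AᵀA = [7496133264/66863329 3997848960/66863329; 3997848960/66863329 2132352576/66863329] with trace 33316560/231361 and determinant 82944/231361
char-poly roots: 144 and 576/231361
κ = σ_max/σ_min = 12/(24/481) = 240.5000
worst-case relative error ≤ 240.5000 × 1/930 = 0.2586


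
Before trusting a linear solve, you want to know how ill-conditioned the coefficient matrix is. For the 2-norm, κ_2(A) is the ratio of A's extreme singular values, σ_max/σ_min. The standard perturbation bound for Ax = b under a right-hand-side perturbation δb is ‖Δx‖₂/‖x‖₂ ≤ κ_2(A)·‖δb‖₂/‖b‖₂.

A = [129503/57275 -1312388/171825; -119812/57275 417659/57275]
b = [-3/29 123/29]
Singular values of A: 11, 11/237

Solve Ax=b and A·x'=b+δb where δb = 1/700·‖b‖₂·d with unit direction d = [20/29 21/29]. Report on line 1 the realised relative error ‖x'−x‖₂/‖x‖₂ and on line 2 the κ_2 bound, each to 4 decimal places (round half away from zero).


0.0020
0.3386

σ_max = 11, σ_min = 11/237
κ = σ_max/σ_min = 11/(11/237) = 237.0000
bound on ‖Δx‖/‖x‖: κ·ε = 237.0000·1/700 = 0.3386
solve Ax = b  →  x = [61.9745 18.3600]
2-norm of b is 4.2426; of x, 64.6369
Δx = A⁻¹·δb where δb = 1/700·4.2426·d; ‖Δx‖ = 0.1306
dividing the unrounded norms, ‖Δx‖/‖x‖ = 0.0020
tightness: 0.0020 against a bound of 0.3386 (unrounded ratio ≈ 0.0060)


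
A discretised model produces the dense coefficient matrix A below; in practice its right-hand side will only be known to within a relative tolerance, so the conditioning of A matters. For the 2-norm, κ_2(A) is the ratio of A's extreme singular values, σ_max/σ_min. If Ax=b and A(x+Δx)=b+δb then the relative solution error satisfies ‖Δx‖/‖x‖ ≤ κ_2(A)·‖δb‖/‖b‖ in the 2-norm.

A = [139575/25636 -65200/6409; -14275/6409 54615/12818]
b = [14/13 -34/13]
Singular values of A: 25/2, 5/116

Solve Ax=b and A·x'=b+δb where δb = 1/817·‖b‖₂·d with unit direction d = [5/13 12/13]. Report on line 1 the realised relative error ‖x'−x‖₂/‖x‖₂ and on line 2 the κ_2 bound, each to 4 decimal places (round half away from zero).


0.0017
0.3550

σ_max = 25/2, σ_min = 5/116
κ = σ_max/σ_min = (25/2)/(5/116) = 290.0000
perturbation bound = 290.0000·1/817 = 0.3550
solve Ax = b  →  x = [-40.8659 -21.9765]
‖b‖ = 2.8284, ‖x‖ = 46.4003
Δx = A⁻¹·δb where δb = 1/817·2.8284·d; ‖Δx‖ = 0.0803
realised ‖Δx‖/‖x‖ = 0.0017
realised/bound (from unrounded values) ≈ 0.0049


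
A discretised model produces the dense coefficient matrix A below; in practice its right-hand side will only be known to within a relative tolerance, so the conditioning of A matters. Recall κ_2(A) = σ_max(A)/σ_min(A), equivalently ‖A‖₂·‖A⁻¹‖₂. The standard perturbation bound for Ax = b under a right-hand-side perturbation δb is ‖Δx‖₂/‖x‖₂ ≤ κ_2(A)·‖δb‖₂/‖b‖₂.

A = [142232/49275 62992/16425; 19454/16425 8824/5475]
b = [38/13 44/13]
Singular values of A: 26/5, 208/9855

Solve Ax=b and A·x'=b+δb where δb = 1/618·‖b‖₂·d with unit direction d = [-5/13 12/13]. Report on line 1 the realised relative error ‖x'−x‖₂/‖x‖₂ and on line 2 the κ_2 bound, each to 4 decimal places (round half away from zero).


0.0036
0.3987

from the listed singular values, σ₁ = 26/5, σ_n = 208/9855
condition number: (26/5) ÷ (208/9855) = 246.3750
perturbation bound = 246.3750·1/618 = 0.3987
solve Ax = b  →  x = [-75.3462 57.4712]
‖b‖₂ = 4.4721 and ‖x‖₂ = 94.7627
Δx = A⁻¹·δb where δb = 1/618·4.4721·d; ‖Δx‖ = 0.3429
realised ‖Δx‖/‖x‖ = 0.0036
tightness: 0.0036 against a bound of 0.3987 (unrounded ratio ≈ 0.0091)


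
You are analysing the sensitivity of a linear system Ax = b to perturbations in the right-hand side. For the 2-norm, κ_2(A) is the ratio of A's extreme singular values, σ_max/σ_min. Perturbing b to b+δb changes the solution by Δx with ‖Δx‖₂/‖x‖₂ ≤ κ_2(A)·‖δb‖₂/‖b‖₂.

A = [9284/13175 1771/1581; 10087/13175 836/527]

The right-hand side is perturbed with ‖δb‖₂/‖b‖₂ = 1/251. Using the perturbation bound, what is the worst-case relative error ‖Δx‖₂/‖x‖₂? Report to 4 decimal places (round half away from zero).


0.0741

form AᵀA = [7517609/6943225 8348032/4165935; 8348032/4165935 9426505/2499561] with trace 1049554/216225 and determinant 14641/216225
solving λ² − 1049554/216225·λ + 14641/216225 = 0 gives λ = 121/25, 121/8649
σ_max=√(121/25)=(11/5), σ_min=√(121/8649)=(11/93) → κ = 18.6000
bound on ‖Δx‖/‖x‖: κ·ε = 18.6000·1/251 = 0.0741


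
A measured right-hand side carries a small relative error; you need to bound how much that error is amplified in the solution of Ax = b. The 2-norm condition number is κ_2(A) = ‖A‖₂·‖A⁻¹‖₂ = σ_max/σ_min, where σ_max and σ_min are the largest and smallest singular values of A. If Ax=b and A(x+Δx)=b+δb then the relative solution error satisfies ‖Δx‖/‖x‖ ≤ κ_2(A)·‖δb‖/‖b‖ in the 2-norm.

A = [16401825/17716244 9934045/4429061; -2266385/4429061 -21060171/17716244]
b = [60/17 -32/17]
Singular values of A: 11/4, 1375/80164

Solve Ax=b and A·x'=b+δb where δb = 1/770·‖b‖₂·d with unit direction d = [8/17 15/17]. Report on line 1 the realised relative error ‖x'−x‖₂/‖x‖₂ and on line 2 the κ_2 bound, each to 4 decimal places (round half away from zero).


σ_max = 11/4, σ_min = 1375/80164
condition number: (11/4) ÷ (1375/80164) = 160.3280
worst-case relative error ≤ 160.3280 × 1/770 = 0.2082
solve Ax = b  →  x = [0.5594 1.3427]
2-norm of b is 4.0000; of x, 1.4545
Δx = A⁻¹·δb where δb = 1/770·4.0000·d; ‖Δx‖ = 0.3029
dividing the unrounded norms, ‖Δx‖/‖x‖ = 0.2082
so the bound is sharp here: realised error equals the bound

0.2082
0.2082


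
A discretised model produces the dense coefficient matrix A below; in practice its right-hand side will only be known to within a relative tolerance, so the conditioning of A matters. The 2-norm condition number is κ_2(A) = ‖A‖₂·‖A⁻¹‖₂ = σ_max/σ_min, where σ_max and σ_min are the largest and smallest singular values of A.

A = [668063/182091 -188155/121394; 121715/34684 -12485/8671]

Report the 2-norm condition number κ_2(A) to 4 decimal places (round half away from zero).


193.2000

form AᵀA = [16259385769/630813456 -564544255/52567788; -564544255/52567788 78423125/17522596] with trace 112914901/3732624 and determinant 366025/14930496
eigenvalues of AᵀA: λ = (tr ± √(tr²−4·det))/2 = 121/4, 3025/3732624
so κ_2 = √((121/4) / (3025/3732624)) = 193.2000


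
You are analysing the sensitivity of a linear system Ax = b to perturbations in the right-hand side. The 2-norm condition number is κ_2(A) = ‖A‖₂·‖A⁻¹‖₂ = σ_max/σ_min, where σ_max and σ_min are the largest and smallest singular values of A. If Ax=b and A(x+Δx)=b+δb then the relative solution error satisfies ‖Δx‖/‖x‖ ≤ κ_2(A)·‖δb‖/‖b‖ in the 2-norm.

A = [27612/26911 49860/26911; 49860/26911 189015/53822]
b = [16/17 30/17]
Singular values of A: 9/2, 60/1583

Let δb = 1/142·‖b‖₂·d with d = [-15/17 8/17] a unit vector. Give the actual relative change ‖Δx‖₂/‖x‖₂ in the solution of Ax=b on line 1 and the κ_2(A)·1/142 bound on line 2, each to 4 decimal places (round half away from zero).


0.8361
0.8361

largest singular value 9/2, smallest 60/1583
condition number: (9/2) ÷ (60/1583) = 118.7250
bound on ‖Δx‖/‖x‖: κ·ε = 118.7250·1/142 = 0.8361
solve Ax = b  →  x = [0.2092 0.3922]
‖b‖₂ = 2.0000 and ‖x‖₂ = 0.4444
with δb = [-0.0124 0.0066], A·Δx = δb → ‖Δx‖ = 0.3716
realised ‖Δx‖/‖x‖ = 0.8361
so the bound is sharp here: realised error equals the bound


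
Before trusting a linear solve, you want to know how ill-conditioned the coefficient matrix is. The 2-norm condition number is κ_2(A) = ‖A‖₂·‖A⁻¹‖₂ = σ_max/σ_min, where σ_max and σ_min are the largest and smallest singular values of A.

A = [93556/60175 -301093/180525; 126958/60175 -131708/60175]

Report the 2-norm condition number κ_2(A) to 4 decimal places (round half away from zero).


form AᵀA = [994842356/144841225 -626665676/86904735; -626665676/86904735 9871198801/1303571025] with trace 4476761/310005 and determinant 521284/38750625
char-poly roots: 361/25 and 1444/1550025
κ_2(A) = √(λ_max/λ_min) = √((361/25) / (1444/1550025)) = 124.5000

124.5000


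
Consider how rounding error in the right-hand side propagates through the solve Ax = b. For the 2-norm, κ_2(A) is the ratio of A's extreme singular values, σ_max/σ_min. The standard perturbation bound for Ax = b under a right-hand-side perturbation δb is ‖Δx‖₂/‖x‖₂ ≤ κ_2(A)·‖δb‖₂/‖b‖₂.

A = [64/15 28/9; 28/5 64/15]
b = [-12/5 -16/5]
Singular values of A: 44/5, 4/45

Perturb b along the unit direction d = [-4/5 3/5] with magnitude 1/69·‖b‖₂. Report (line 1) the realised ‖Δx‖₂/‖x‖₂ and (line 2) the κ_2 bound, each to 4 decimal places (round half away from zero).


1.4348
1.4348

σ_max = 44/5, σ_min = 4/45
condition number: (44/5) ÷ (4/45) = 99.0000
κ_2(A)·‖δb‖/‖b‖ = 1.4348
solve Ax = b  →  x = [-0.3636 -0.2727]
‖b‖ = 4.0000, ‖x‖ = 0.4545
with δb = [-0.0464 0.0348], A·Δx = δb → ‖Δx‖ = 0.6522
relative error = 1.4348
tightness: 1.4348 against a bound of 1.4348; the bound is attained (ratio 1)


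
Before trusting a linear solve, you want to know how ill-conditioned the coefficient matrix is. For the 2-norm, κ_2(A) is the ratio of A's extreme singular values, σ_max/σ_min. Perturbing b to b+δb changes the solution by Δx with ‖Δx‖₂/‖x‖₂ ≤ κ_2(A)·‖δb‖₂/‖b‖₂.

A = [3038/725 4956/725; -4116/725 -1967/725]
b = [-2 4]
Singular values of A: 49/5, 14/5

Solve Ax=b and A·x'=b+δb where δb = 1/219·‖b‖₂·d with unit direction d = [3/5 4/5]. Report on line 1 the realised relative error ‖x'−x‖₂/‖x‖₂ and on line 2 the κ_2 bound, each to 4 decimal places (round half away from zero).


largest singular value 49/5, smallest 14/5
κ = σ_max/σ_min = (49/5)/(14/5) = 3.5000
perturbation bound = 3.5000·1/219 = 0.0160
solve Ax = b  →  x = [-0.7987 0.1970]
‖b‖ = 4.4721, ‖x‖ = 0.8227
with δb = [0.0123 0.0163], A·Δx = δb → ‖Δx‖ = 0.0073
realised ‖Δx‖/‖x‖ = 0.0089
so the bound overstates the realised error by a factor of ≈ 1.8028 (computed from the unrounded values)

0.0089
0.0160


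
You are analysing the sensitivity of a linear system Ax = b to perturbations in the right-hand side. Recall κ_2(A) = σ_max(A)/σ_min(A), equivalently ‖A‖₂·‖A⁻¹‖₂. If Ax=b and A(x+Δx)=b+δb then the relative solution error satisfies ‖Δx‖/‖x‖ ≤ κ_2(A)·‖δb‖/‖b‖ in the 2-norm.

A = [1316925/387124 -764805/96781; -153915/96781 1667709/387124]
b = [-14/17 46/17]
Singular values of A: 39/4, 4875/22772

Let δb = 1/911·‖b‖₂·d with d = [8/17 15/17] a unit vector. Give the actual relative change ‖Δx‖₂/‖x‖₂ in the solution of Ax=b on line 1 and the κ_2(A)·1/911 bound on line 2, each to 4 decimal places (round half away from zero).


largest singular value 39/4, smallest 4875/22772
condition number: (39/4) ÷ (4875/22772) = 45.5440
bound on ‖Δx‖/‖x‖: κ·ε = 45.5440·1/911 = 0.0500
solve Ax = b  →  x = [8.5448 3.7826]
‖b‖₂ = 2.8284 and ‖x‖₂ = 9.3446
with δb = [0.0015 0.0027], A·Δx = δb → ‖Δx‖ = 0.0145
dividing the unrounded norms, ‖Δx‖/‖x‖ = 0.0016
tightness: 0.0016 against a bound of 0.0500 (unrounded ratio ≈ 0.0310)

0.0016
0.0500


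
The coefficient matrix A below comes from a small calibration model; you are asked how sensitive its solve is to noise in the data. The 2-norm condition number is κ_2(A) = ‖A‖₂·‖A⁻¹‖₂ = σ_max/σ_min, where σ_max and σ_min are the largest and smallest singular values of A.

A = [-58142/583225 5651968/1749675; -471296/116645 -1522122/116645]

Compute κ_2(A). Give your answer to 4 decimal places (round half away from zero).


13.6560

form AᵀA = [3305400644/202350625 31810906624/607051875; 31810906624/607051875 329111959204/1821155625] with trace 574176904/2913849 and determinant 600250000/2913849
eigenvalues of AᵀA: λ = (tr ± √(tr²−4·det))/2 = 196, 3062500/2913849
κ = σ_max/σ_min = 14/(1750/1707) = 13.6560


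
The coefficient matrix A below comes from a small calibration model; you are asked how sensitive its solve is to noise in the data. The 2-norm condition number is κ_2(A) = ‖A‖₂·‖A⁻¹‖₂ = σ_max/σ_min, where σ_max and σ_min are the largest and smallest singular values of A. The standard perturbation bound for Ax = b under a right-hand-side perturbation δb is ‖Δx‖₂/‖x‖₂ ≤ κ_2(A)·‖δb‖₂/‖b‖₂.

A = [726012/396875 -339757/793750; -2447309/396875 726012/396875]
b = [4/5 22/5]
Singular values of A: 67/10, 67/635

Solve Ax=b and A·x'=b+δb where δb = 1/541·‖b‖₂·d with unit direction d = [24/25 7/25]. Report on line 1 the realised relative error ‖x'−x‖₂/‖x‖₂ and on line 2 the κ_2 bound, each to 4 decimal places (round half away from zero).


0.0041
0.1174

from the listed singular values, σ₁ = 67/10, σ_n = 67/635
condition number: (67/10) ÷ (67/635) = 63.5000
perturbation bound = 63.5000·1/541 = 0.1174
solve Ax = b  →  x = [4.7343 18.3642]
‖b‖ = 4.4721, ‖x‖ = 18.9646
re-solving with b+δb shifts x by Δx of norm 0.0783
realised ‖Δx‖/‖x‖ = 0.0041
realised/bound (from unrounded values) ≈ 0.0352


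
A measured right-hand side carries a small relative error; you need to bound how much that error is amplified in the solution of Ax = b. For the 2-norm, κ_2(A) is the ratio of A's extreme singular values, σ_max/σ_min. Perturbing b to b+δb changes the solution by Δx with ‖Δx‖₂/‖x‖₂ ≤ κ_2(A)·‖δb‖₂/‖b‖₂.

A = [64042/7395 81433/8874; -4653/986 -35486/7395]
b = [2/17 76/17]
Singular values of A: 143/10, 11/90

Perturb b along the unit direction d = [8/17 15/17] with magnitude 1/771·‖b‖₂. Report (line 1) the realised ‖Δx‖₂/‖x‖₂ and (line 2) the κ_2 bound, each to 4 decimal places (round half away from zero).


0.0015
0.1518

largest singular value 143/10, smallest 11/90
κ = σ_max/σ_min = (143/10)/(11/90) = 117.0000
worst-case relative error ≤ 117.0000 × 1/771 = 0.1518
solve Ax = b  →  x = [-23.7955 22.4693]
‖b‖ = 4.4721, ‖x‖ = 32.7276
with δb = [0.0027 0.0051], A·Δx = δb → ‖Δx‖ = 0.0475
realised ‖Δx‖/‖x‖ = 0.0015
so the bound overstates the realised error by a factor of ≈ 104.6489 (computed from the unrounded values)


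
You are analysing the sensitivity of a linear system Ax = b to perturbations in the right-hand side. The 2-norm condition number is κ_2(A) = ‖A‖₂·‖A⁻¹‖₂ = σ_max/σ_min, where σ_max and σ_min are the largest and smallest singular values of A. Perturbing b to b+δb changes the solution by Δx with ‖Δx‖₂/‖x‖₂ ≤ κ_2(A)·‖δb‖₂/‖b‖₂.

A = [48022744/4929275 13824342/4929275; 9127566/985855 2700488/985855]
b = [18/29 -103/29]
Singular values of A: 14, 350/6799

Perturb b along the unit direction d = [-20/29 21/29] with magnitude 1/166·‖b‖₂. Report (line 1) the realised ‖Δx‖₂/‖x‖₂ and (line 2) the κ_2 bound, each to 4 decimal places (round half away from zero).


0.0072
1.6383

from the listed singular values, σ₁ = 14, σ_n = 350/6799
κ = σ_max/σ_min = 14/(350/6799) = 271.9600
bound on ‖Δx‖/‖x‖: κ·ε = 271.9600·1/166 = 1.6383
solve Ax = b  →  x = [16.1805 -55.9861]
‖b‖₂ = 3.6056 and ‖x‖₂ = 58.2773
δb = ε·‖b‖·d = [-0.0150 0.0157]; solving A·Δx = δb gives ‖Δx‖ = 0.4219
dividing the unrounded norms, ‖Δx‖/‖x‖ = 0.0072
tightness: 0.0072 against a bound of 1.6383 (unrounded ratio ≈ 0.0044)


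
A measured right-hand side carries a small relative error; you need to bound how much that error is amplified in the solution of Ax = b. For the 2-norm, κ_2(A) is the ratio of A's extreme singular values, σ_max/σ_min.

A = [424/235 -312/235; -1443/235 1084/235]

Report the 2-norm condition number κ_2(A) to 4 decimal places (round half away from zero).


form AᵀA = [90481/2209 -67860/2209; -67860/2209 50896/2209] with trace 141377/2209 and determinant 64/2209
λ_max, λ_min = (141377/2209 ± √19986890625/4879681)/2 = 64, 1/2209
κ = σ_max/σ_min = 8/(1/47) = 376.0000

376.0000


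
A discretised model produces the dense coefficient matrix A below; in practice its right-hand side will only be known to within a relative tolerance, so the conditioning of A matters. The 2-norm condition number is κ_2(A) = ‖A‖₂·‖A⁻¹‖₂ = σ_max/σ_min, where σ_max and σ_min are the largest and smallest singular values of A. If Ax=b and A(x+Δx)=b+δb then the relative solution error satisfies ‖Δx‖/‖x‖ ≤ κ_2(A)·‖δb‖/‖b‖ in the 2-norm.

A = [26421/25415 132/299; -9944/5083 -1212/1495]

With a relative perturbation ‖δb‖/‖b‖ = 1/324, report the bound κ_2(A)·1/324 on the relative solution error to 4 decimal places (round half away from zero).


form AᵀA = [10969369/2235025 182820/89401; 182820/89401 1904544/2235025] with trace 76177/13225 and determinant 144/330625
λ_max, λ_min = (76177/13225 ± √9284209/279841)/2 = 144/25, 1/13225
κ = σ_max/σ_min = (12/5)/(1/115) = 276.0000
worst-case relative error ≤ 276.0000 × 1/324 = 0.8519

0.8519


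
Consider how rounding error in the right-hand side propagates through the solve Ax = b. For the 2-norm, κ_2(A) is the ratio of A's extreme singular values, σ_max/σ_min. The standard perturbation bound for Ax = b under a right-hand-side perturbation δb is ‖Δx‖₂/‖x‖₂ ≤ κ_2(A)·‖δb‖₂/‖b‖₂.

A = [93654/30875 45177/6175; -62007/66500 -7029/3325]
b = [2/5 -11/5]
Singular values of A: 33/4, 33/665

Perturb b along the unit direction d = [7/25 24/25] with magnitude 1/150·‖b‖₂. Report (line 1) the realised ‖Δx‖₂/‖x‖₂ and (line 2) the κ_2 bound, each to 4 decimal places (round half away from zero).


largest singular value 33/4, smallest 33/665
condition number: (33/4) ÷ (33/665) = 166.2500
worst-case relative error ≤ 166.2500 × 1/150 = 1.1083
solve Ax = b  →  x = [37.2494 -15.3893]
2-norm of b is 2.2361; of x, 40.3032
re-solving with b+δb shifts x by Δx of norm 0.3004
dividing the unrounded norms, ‖Δx‖/‖x‖ = 0.0075
tightness: 0.0075 against a bound of 1.1083 (unrounded ratio ≈ 0.0067)

0.0075
1.1083


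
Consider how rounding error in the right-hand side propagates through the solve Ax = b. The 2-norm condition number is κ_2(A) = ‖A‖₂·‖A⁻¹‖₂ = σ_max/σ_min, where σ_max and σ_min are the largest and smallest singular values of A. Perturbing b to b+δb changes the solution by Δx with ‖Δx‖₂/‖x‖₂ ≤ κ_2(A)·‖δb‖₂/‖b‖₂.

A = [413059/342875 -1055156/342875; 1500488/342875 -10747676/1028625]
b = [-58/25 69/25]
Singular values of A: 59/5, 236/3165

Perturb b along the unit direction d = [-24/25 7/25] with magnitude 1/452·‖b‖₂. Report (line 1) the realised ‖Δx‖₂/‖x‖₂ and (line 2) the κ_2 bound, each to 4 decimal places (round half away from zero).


largest singular value 59/5, smallest 236/3165
κ = σ_max/σ_min = (59/5)/(236/3165) = 158.2500
perturbation bound = 158.2500·1/452 = 0.3501
solve Ax = b  →  x = [37.2034 15.3178]
‖b‖₂ = 3.6056 and ‖x‖₂ = 40.2334
re-solving with b+δb shifts x by Δx of norm 0.1070
relative error = 0.0027
so the bound overstates the realised error by a factor of ≈ 131.6731 (computed from the unrounded values)

0.0027
0.3501


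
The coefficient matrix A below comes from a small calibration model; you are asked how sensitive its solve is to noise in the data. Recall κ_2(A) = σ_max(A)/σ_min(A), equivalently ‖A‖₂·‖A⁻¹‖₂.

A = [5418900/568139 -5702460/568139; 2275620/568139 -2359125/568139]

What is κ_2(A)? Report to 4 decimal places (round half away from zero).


376.7500

M = AᵀA = [204395997600/1909952209 -214612618500/1909952209; -214612618500/1909952209 225346277025/1909952209]. tr(M)=510989625/2271049, det(M)=810000/2271049
eigenvalues of AᵀA: λ = (tr ± √(tr²−4·det))/2 = 225, 3600/2271049
κ = σ_max/σ_min = 15/(60/1507) = 376.7500


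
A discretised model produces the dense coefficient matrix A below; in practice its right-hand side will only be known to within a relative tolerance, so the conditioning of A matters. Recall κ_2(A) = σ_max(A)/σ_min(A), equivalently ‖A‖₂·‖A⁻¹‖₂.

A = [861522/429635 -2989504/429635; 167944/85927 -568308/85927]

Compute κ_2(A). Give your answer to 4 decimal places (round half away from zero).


296.3000

form AᵀA = [1720986724/219484225 -5899668768/219484225; -5899668768/219484225 20227685776/219484225] with trace 877946900/8779369 and determinant 1000000/8779369
λ_max, λ_min = (877946900/8779369 ± √770755641743610000/77077320038161)/2 = 100, 10000/8779369
σ_max=√100=10, σ_min=√(10000/8779369)=(100/2963) → κ = 296.3000


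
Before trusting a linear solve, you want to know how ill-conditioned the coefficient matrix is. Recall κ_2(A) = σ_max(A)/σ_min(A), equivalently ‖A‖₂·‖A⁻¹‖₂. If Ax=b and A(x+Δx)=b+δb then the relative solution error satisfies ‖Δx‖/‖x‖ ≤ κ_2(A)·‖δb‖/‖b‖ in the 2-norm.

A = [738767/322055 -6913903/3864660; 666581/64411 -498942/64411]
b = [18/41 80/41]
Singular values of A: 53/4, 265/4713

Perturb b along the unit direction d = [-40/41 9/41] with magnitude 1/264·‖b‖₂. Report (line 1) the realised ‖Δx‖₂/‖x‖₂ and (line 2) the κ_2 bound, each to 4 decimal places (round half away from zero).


σ_max = 53/4, σ_min = 265/4713
κ = σ_max/σ_min = (53/4)/(265/4713) = 235.6500
κ_2(A)·‖δb‖/‖b‖ = 0.8926
solve Ax = b  →  x = [0.1208 -0.0906]
‖b‖₂ = 2.0000 and ‖x‖₂ = 0.1509
re-solving with b+δb shifts x by Δx of norm 0.1347
dividing the unrounded norms, ‖Δx‖/‖x‖ = 0.8926
realised/bound = 1 exactly: the bound is attained for this b and d

0.8926
0.8926


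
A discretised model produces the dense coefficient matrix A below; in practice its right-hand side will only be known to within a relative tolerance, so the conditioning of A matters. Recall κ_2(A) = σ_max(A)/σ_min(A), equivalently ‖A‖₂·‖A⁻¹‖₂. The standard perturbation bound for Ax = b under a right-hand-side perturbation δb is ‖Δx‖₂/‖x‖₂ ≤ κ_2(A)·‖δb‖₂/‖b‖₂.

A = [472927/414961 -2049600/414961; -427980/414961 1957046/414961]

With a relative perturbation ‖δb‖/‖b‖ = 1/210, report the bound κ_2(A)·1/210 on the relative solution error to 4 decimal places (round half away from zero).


AᵀA = [483741769/204747481 -2148499080/204747481; -2148499080/204747481 9549214276/204747481]; tr = 5968445/121801, det = 9604/121801
char-poly roots: 49 and 196/121801
σ_max=√49=7, σ_min=√(196/121801)=(14/349) → κ = 174.5000
worst-case relative error ≤ 174.5000 × 1/210 = 0.8310

0.8310


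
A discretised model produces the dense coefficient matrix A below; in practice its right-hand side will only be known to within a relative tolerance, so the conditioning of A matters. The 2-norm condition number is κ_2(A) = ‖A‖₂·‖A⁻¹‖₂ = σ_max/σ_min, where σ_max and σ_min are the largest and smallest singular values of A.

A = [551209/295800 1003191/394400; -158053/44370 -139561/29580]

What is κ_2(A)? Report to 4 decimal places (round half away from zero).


M = AᵀA = [44037309961/2724840000 78280757639/3633120000; 78280757639/3633120000 139173584761/4844160000]. tr(M)=78286368889/1743897600, det(M)=20151121/279023616
eigenvalues of AᵀA: λ = (tr ± √(tr²−4·det))/2 = 4489/100, 112225/69755904
κ = σ_max/σ_min = (67/10)/(335/8352) = 167.0400

167.0400


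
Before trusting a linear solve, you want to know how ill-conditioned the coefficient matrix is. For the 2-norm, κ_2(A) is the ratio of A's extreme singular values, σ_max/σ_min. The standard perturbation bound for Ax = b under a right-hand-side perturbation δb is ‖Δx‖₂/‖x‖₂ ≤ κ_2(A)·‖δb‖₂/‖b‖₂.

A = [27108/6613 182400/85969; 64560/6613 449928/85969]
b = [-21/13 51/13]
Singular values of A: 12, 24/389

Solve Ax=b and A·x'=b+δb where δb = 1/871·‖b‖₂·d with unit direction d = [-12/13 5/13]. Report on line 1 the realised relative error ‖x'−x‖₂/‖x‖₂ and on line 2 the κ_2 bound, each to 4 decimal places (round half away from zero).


0.0016
0.2233

σ_max = 12, σ_min = 24/389
condition number: 12 ÷ (24/389) = 194.5000
perturbation bound = 194.5000·1/871 = 0.2233
solve Ax = b  →  x = [-22.6618 43.0221]
2-norm of b is 4.2426; of x, 48.6256
with δb = [-0.0045 0.0019], A·Δx = δb → ‖Δx‖ = 0.0790
dividing the unrounded norms, ‖Δx‖/‖x‖ = 0.0016
so the bound overstates the realised error by a factor of ≈ 137.5341 (computed from the unrounded values)
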